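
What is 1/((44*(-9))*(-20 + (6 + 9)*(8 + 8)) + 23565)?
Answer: -1/63555 ≈ -1.5734e-5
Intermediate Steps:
1/((44*(-9))*(-20 + (6 + 9)*(8 + 8)) + 23565) = 1/(-396*(-20 + 15*16) + 23565) = 1/(-396*(-20 + 240) + 23565) = 1/(-396*220 + 23565) = 1/(-87120 + 23565) = 1/(-63555) = -1/63555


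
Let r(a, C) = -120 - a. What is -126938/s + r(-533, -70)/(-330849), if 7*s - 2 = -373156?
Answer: 146913529966/61728813873 ≈ 2.3800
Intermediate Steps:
s = -373154/7 (s = 2/7 + (⅐)*(-373156) = 2/7 - 53308 = -373154/7 ≈ -53308.)
-126938/s + r(-533, -70)/(-330849) = -126938/(-373154/7) + (-120 - 1*(-533))/(-330849) = -126938*(-7/373154) + (-120 + 533)*(-1/330849) = 444283/186577 + 413*(-1/330849) = 444283/186577 - 413/330849 = 146913529966/61728813873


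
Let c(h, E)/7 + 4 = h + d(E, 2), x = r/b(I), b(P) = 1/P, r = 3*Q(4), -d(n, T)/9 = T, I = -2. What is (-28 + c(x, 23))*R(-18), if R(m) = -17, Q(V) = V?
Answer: 5950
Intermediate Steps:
d(n, T) = -9*T
r = 12 (r = 3*4 = 12)
x = -24 (x = 12/(1/(-2)) = 12/(-1/2) = 12*(-2) = -24)
c(h, E) = -154 + 7*h (c(h, E) = -28 + 7*(h - 9*2) = -28 + 7*(h - 18) = -28 + 7*(-18 + h) = -28 + (-126 + 7*h) = -154 + 7*h)
(-28 + c(x, 23))*R(-18) = (-28 + (-154 + 7*(-24)))*(-17) = (-28 + (-154 - 168))*(-17) = (-28 - 322)*(-17) = -350*(-17) = 5950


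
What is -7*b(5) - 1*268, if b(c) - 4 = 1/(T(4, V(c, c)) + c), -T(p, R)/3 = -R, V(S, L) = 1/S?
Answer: -1189/4 ≈ -297.25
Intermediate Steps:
T(p, R) = 3*R (T(p, R) = -(-3)*R = 3*R)
b(c) = 4 + 1/(c + 3/c) (b(c) = 4 + 1/(3/c + c) = 4 + 1/(c + 3/c))
-7*b(5) - 1*268 = -7*(12 + 5*(1 + 4*5))/(3 + 5**2) - 1*268 = -7*(12 + 5*(1 + 20))/(3 + 25) - 268 = -7*(12 + 5*21)/28 - 268 = -(12 + 105)/4 - 268 = -117/4 - 268 = -1189/4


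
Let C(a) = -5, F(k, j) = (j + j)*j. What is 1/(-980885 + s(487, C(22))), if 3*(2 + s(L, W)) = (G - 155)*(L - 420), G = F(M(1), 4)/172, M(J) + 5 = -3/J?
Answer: -43/42326814 ≈ -1.0159e-6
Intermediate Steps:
M(J) = -5 - 3/J
F(k, j) = 2*j**2 (F(k, j) = (2*j)*j = 2*j**2)
G = 8/43 (G = (2*4**2)/172 = (2*16)*(1/172) = 32*(1/172) = 8/43 ≈ 0.18605)
s(L, W) = 931894/43 - 2219*L/43 (s(L, W) = -2 + ((8/43 - 155)*(L - 420))/3 = -2 + (-6657*(-420 + L)/43)/3 = -2 + (2795940/43 - 6657*L/43)/3 = -2 + (931980/43 - 2219*L/43) = 931894/43 - 2219*L/43)
1/(-980885 + s(487, C(22))) = 1/(-980885 + (931894/43 - 2219/43*487)) = 1/(-980885 + (931894/43 - 1080653/43)) = 1/(-980885 - 148759/43) = 1/(-42326814/43) = -43/42326814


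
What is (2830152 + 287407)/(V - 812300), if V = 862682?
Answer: 3117559/50382 ≈ 61.878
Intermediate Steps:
(2830152 + 287407)/(V - 812300) = (2830152 + 287407)/(862682 - 812300) = 3117559/50382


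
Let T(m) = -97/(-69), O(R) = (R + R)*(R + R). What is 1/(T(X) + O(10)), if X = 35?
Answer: 69/27697 ≈ 0.0024912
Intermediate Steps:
O(R) = 4*R² (O(R) = (2*R)*(2*R) = 4*R²)
T(m) = 97/69 (T(m) = -97*(-1/69) = 97/69)
1/(T(X) + O(10)) = 1/(97/69 + 4*10²) = 1/(97/69 + 4*100) = 1/(97/69 + 400) = 1/(27697/69) = 69/27697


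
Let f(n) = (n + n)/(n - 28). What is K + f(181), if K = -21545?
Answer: -3296023/153 ≈ -21543.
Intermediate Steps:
f(n) = 2*n/(-28 + n) (f(n) = (2*n)/(-28 + n) = 2*n/(-28 + n))
K + f(181) = -21545 + 2*181/(-28 + 181) = -21545 + 2*181/153 = -21545 + 2*181*(1/153) = -21545 + 362/153 = -3296023/153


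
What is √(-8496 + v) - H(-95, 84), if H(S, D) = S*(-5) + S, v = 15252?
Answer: -380 + 2*√1689 ≈ -297.81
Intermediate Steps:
H(S, D) = -4*S (H(S, D) = -5*S + S = -4*S)
√(-8496 + v) - H(-95, 84) = √(-8496 + 15252) - (-4)*(-95) = √6756 - 1*380 = 2*√1689 - 380 = -380 + 2*√1689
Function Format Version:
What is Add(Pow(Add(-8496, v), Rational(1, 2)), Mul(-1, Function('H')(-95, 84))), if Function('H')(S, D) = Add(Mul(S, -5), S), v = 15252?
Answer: Add(-380, Mul(2, Pow(1689, Rational(1, 2)))) ≈ -297.81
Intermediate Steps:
Function('H')(S, D) = Mul(-4, S) (Function('H')(S, D) = Add(Mul(-5, S), S) = Mul(-4, S))
Add(Pow(Add(-8496, v), Rational(1, 2)), Mul(-1, Function('H')(-95, 84))) = Add(Pow(Add(-8496, 15252), Rational(1, 2)), Mul(-1, Mul(-4, -95))) = Add(Pow(6756, Rational(1, 2)), Mul(-1, 380)) = Add(Mul(2, Pow(1689, Rational(1, 2))), -380) = Add(-380, Mul(2, Pow(1689, Rational(1, 2))))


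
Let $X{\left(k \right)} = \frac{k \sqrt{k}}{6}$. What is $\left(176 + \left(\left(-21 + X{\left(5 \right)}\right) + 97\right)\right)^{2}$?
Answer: $\frac{2286269}{36} + 420 \sqrt{5} \approx 64447.0$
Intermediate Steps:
$X{\left(k \right)} = \frac{k^{\frac{3}{2}}}{6}$ ($X{\left(k \right)} = k^{\frac{3}{2}} \cdot \frac{1}{6} = \frac{k^{\frac{3}{2}}}{6}$)
$\left(176 + \left(\left(-21 + X{\left(5 \right)}\right) + 97\right)\right)^{2} = \left(176 + \left(\left(-21 + \frac{5^{\frac{3}{2}}}{6}\right) + 97\right)\right)^{2} = \left(176 + \left(\left(-21 + \frac{5 \sqrt{5}}{6}\right) + 97\right)\right)^{2} = \left(176 + \left(76 + \frac{5 \sqrt{5}}{6}\right)\right)^{2} = \left(252 + \frac{5 \sqrt{5}}{6}\right)^{2}$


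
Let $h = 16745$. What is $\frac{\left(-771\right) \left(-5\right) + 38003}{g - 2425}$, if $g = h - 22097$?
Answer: $- \frac{41858}{7777} \approx -5.3823$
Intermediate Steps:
$g = -5352$ ($g = 16745 - 22097 = -5352$)
$\frac{\left(-771\right) \left(-5\right) + 38003}{g - 2425} = \frac{\left(-771\right) \left(-5\right) + 38003}{-5352 - 2425} = \frac{3855 + 38003}{-5352 - 2425} = \frac{41858}{-7777} = 41858 \left(- \frac{1}{7777}\right) = - \frac{41858}{7777}$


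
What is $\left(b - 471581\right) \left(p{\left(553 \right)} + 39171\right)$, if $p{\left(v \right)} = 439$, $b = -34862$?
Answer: $-20060207230$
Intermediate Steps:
$\left(b - 471581\right) \left(p{\left(553 \right)} + 39171\right) = \left(-34862 - 471581\right) \left(439 + 39171\right) = \left(-506443\right) 39610 = -20060207230$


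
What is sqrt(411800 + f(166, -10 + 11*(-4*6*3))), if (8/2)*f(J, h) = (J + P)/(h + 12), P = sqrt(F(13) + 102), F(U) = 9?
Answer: sqrt(1028017388860 - 790*sqrt(111))/1580 ≈ 641.72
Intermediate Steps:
P = sqrt(111) (P = sqrt(9 + 102) = sqrt(111) ≈ 10.536)
f(J, h) = (J + sqrt(111))/(4*(12 + h)) (f(J, h) = ((J + sqrt(111))/(h + 12))/4 = ((J + sqrt(111))/(12 + h))/4 = (J + sqrt(111))/(4*(12 + h)))
sqrt(411800 + f(166, -10 + 11*(-4*6*3))) = sqrt(411800 + (166 + sqrt(111))/(4*(12 + (-10 + 11*(-4*6*3))))) = sqrt(411800 + (166 + sqrt(111))/(4*(12 + (-10 + 11*(-24*3))))) = sqrt(411800 + (166 + sqrt(111))/(4*(12 + (-10 + 11*(-72))))) = sqrt(411800 + (166 + sqrt(111))/(4*(12 + (-10 - 792)))) = sqrt(411800 + (166 + sqrt(111))/(4*(12 - 802))) = sqrt(411800 + (1/4)*(166 + sqrt(111))/(-790)) = sqrt(411800 + (1/4)*(-1/790)*(166 + sqrt(111))) = sqrt(411800 + (-83/1580 - sqrt(111)/3160)) = sqrt(650643917/1580 - sqrt(111)/3160)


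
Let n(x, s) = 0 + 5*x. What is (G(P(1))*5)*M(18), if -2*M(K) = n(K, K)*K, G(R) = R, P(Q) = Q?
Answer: -4050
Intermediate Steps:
n(x, s) = 5*x
M(K) = -5*K²/2 (M(K) = -5*K*K/2 = -5*K²/2)
(G(P(1))*5)*M(18) = (1*5)*(-5/2*18²) = 5*(-5/2*324) = 5*(-810) = -4050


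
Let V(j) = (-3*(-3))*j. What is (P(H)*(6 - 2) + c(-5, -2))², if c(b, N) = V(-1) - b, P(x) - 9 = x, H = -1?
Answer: 784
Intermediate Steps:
V(j) = 9*j
P(x) = 9 + x
c(b, N) = -9 - b (c(b, N) = 9*(-1) - b = -9 - b)
(P(H)*(6 - 2) + c(-5, -2))² = ((9 - 1)*(6 - 2) + (-9 - 1*(-5)))² = (8*4 + (-9 + 5))² = (32 - 4)² = 28² = 784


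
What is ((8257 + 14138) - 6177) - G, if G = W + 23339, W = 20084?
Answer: -27205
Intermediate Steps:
G = 43423 (G = 20084 + 23339 = 43423)
((8257 + 14138) - 6177) - G = ((8257 + 14138) - 6177) - 1*43423 = (22395 - 6177) - 43423 = 16218 - 43423 = -27205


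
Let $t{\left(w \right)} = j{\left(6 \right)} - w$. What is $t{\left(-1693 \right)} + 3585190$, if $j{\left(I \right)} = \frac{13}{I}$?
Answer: $\frac{21521311}{6} \approx 3.5869 \cdot 10^{6}$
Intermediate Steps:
$t{\left(w \right)} = \frac{13}{6} - w$
$t{\left(-1693 \right)} + 3585190 = \left(\frac{13}{6} - -1693\right) + 3585190 = \left(\frac{13}{6} + 1693\right) + 3585190 = \frac{10171}{6} + 3585190 = \frac{21521311}{6}$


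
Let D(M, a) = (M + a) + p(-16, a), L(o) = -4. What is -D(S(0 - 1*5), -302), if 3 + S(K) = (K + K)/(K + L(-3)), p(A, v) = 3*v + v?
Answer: 13607/9 ≈ 1511.9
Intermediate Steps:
p(A, v) = 4*v
S(K) = -3 + 2*K/(-4 + K) (S(K) = -3 + (K + K)/(K - 4) = -3 + (2*K)/(-4 + K) = -3 + 2*K/(-4 + K))
D(M, a) = M + 5*a (D(M, a) = (M + a) + 4*a = M + 5*a)
-D(S(0 - 1*5), -302) = -((12 - (0 - 1*5))/(-4 + (0 - 1*5)) + 5*(-302)) = -((12 - (0 - 5))/(-4 + (0 - 5)) - 1510) = -((12 - 1*(-5))/(-4 - 5) - 1510) = -((12 + 5)/(-9) - 1510) = -(-1/9*17 - 1510) = -(-17/9 - 1510) = -1*(-13607/9) = 13607/9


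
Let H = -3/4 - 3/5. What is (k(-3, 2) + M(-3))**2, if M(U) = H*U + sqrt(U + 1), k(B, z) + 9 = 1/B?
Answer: 93289/3600 - 317*I*sqrt(2)/30 ≈ 25.914 - 14.944*I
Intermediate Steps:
H = -27/20 (H = -3*1/4 - 3*1/5 = -3/4 - 3/5 = -27/20 ≈ -1.3500)
k(B, z) = -9 + 1/B
M(U) = sqrt(1 + U) - 27*U/20 (M(U) = -27*U/20 + sqrt(U + 1) = -27*U/20 + sqrt(1 + U) = sqrt(1 + U) - 27*U/20)
(k(-3, 2) + M(-3))**2 = ((-9 + 1/(-3)) + (sqrt(1 - 3) - 27/20*(-3)))**2 = ((-9 - 1/3) + (sqrt(-2) + 81/20))**2 = (-28/3 + (I*sqrt(2) + 81/20))**2 = (-28/3 + (81/20 + I*sqrt(2)))**2 = (-317/60 + I*sqrt(2))**2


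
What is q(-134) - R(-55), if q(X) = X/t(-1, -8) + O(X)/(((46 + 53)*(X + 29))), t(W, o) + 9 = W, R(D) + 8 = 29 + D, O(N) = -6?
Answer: 164243/3465 ≈ 47.401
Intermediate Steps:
R(D) = 21 + D (R(D) = -8 + (29 + D) = 21 + D)
t(W, o) = -9 + W
q(X) = -6/(2871 + 99*X) - X/10 (q(X) = X/(-9 - 1) - 6*1/((46 + 53)*(X + 29)) = X/(-10) - 6*1/(99*(29 + X)) = X*(-⅒) - 6/(2871 + 99*X) = -X/10 - 6/(2871 + 99*X) = -6/(2871 + 99*X) - X/10)
q(-134) - R(-55) = (-20 - 957*(-134) - 33*(-134)²)/(330*(29 - 134)) - (21 - 55) = (1/330)*(-20 + 128238 - 33*17956)/(-105) - 1*(-34) = (1/330)*(-1/105)*(-20 + 128238 - 592548) + 34 = (1/330)*(-1/105)*(-464330) + 34 = 46433/3465 + 34 = 164243/3465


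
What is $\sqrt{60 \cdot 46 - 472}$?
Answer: $4 \sqrt{143} \approx 47.833$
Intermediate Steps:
$\sqrt{60 \cdot 46 - 472} = \sqrt{2760 - 472} = \sqrt{2288} = 4 \sqrt{143}$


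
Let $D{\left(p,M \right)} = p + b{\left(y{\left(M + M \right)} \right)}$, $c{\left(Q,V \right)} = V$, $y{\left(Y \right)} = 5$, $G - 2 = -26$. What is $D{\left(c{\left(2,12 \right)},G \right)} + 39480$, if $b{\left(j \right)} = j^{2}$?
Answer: $39517$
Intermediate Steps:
$G = -24$ ($G = 2 - 26 = -24$)
$D{\left(p,M \right)} = 25 + p$ ($D{\left(p,M \right)} = p + 5^{2} = p + 25 = 25 + p$)
$D{\left(c{\left(2,12 \right)},G \right)} + 39480 = \left(25 + 12\right) + 39480 = 37 + 39480 = 39517$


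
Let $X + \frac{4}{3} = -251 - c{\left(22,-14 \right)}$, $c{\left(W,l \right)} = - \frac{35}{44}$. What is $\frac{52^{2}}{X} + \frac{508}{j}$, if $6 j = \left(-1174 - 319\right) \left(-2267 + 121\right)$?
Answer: $- \frac{571744128420}{53190840767} \approx -10.749$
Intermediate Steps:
$j = \frac{1601989}{3}$ ($j = \frac{\left(-1174 - 319\right) \left(-2267 + 121\right)}{6} = \frac{\left(-1493\right) \left(-2146\right)}{6} = \frac{1}{6} \cdot 3203978 = \frac{1601989}{3} \approx 5.34 \cdot 10^{5}$)
$c{\left(W,l \right)} = - \frac{35}{44}$ ($c{\left(W,l \right)} = \left(-35\right) \frac{1}{44} = - \frac{35}{44}$)
$X = - \frac{33203}{132}$ ($X = - \frac{4}{3} - \frac{11009}{44} = - \frac{33203}{132} \approx -251.54$)
$\frac{52^{2}}{X} + \frac{508}{j} = \frac{52^{2}}{- \frac{33203}{132}} + \frac{508}{\frac{1601989}{3}} = 2704 \left(- \frac{132}{33203}\right) + 508 \cdot \frac{3}{1601989} = - \frac{356928}{33203} + \frac{1524}{1601989} = - \frac{571744128420}{53190840767}$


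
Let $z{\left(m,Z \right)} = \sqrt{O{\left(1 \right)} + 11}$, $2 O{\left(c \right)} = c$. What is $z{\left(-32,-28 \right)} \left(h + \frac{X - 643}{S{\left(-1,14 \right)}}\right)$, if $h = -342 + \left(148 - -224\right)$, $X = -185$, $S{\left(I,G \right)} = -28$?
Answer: $\frac{417 \sqrt{46}}{14} \approx 202.02$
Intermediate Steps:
$O{\left(c \right)} = \frac{c}{2}$
$z{\left(m,Z \right)} = \frac{\sqrt{46}}{2}$ ($z{\left(m,Z \right)} = \sqrt{\frac{1}{2} \cdot 1 + 11} = \sqrt{\frac{1}{2} + 11} = \sqrt{\frac{23}{2}} = \frac{\sqrt{46}}{2}$)
$h = 30$ ($h = -342 + \left(148 + 224\right) = -342 + 372 = 30$)
$z{\left(-32,-28 \right)} \left(h + \frac{X - 643}{S{\left(-1,14 \right)}}\right) = \frac{\sqrt{46}}{2} \left(30 + \frac{-185 - 643}{-28}\right) = \frac{\sqrt{46}}{2} \left(30 + \left(-185 - 643\right) \left(- \frac{1}{28}\right)\right) = \frac{\sqrt{46}}{2} \left(30 - - \frac{207}{7}\right) = \frac{\sqrt{46}}{2} \left(30 + \frac{207}{7}\right) = \frac{\sqrt{46}}{2} \cdot \frac{417}{7} = \frac{417 \sqrt{46}}{14}$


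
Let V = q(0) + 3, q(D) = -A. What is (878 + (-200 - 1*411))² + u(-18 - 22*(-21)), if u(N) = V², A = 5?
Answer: 71293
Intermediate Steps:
q(D) = -5 (q(D) = -1*5 = -5)
V = -2 (V = -5 + 3 = -2)
u(N) = 4 (u(N) = (-2)² = 4)
(878 + (-200 - 1*411))² + u(-18 - 22*(-21)) = (878 + (-200 - 1*411))² + 4 = (878 + (-200 - 411))² + 4 = (878 - 611)² + 4 = 267² + 4 = 71289 + 4 = 71293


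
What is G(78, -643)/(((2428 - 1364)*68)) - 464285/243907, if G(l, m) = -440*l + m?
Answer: -42119668761/17647159264 ≈ -2.3868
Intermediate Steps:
G(l, m) = m - 440*l
G(78, -643)/(((2428 - 1364)*68)) - 464285/243907 = (-643 - 440*78)/(((2428 - 1364)*68)) - 464285/243907 = (-643 - 34320)/((1064*68)) - 464285*1/243907 = -34963/72352 - 464285/243907 = -42119668761/17647159264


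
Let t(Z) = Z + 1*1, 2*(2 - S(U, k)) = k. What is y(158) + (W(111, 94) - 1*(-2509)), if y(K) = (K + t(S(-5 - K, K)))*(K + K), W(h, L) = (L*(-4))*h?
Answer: -13315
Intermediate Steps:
S(U, k) = 2 - k/2
W(h, L) = -4*L*h (W(h, L) = (-4*L)*h = -4*L*h)
t(Z) = 1 + Z (t(Z) = Z + 1 = 1 + Z)
y(K) = 2*K*(3 + K/2) (y(K) = (K + (1 + (2 - K/2)))*(K + K) = (K + (3 - K/2))*(2*K) = (3 + K/2)*(2*K) = 2*K*(3 + K/2))
y(158) + (W(111, 94) - 1*(-2509)) = 158*(6 + 158) + (-4*94*111 - 1*(-2509)) = 158*164 + (-41736 + 2509) = 25912 - 39227 = -13315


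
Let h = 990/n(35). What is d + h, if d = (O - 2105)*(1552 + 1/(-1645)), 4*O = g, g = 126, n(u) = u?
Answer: -10587359673/3290 ≈ -3.2180e+6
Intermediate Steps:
O = 63/2 (O = (¼)*126 = 63/2 ≈ 31.500)
h = 198/7 (h = 990/35 = 990*(1/35) = 198/7 ≈ 28.286)
d = -10587452733/3290 (d = (63/2 - 2105)*(1552 + 1/(-1645)) = -4147*(1552 - 1/1645)/2 = -4147/2*2553039/1645 = -10587452733/3290 ≈ -3.2181e+6)
d + h = -10587452733/3290 + 198/7 = -10587359673/3290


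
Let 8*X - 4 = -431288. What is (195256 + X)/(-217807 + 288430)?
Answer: 282691/141246 ≈ 2.0014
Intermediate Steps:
X = -107821/2 (X = ½ + (⅛)*(-431288) = ½ - 53911 = -107821/2 ≈ -53911.)
(195256 + X)/(-217807 + 288430) = (195256 - 107821/2)/(-217807 + 288430) = (282691/2)/70623 = (282691/2)*(1/70623) = 282691/141246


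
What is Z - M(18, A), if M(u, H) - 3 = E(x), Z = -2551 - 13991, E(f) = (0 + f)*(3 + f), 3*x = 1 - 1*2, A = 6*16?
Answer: -148897/9 ≈ -16544.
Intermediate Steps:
A = 96
x = -⅓ (x = (1 - 1*2)/3 = (1 - 2)/3 = (⅓)*(-1) = -⅓ ≈ -0.33333)
E(f) = f*(3 + f)
Z = -16542
M(u, H) = 19/9 (M(u, H) = 3 - (3 - ⅓)/3 = 3 - ⅓*8/3 = 3 - 8/9 = 19/9)
Z - M(18, A) = -16542 - 1*19/9 = -16542 - 19/9 = -148897/9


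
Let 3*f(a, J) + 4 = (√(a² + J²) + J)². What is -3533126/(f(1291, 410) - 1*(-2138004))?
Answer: -6862599084234/5354639514917 + 8691489960*√1834781/69610313693921 ≈ -1.1125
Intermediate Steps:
f(a, J) = -4/3 + (J + √(J² + a²))²/3 (f(a, J) = -4/3 + (√(a² + J²) + J)²/3 = -4/3 + (√(J² + a²) + J)²/3 = -4/3 + (J + √(J² + a²))²/3)
-3533126/(f(1291, 410) - 1*(-2138004)) = -3533126/((-4/3 + (410 + √(410² + 1291²))²/3) - 1*(-2138004)) = -3533126/((-4/3 + (410 + √(168100 + 1666681))²/3) + 2138004) = -3533126/((-4/3 + (410 + √1834781)²/3) + 2138004) = -3533126/(6414008/3 + (410 + √1834781)²/3)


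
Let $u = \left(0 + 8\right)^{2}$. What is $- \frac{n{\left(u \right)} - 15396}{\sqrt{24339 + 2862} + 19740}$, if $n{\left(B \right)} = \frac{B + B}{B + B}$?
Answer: $\frac{101299100}{129880133} - \frac{15395 \sqrt{27201}}{389640399} \approx 0.77343$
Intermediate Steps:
$u = 64$ ($u = 8^{2} = 64$)
$n{\left(B \right)} = 1$ ($n{\left(B \right)} = \frac{2 B}{2 B} = 2 B \frac{1}{2 B} = 1$)
$- \frac{n{\left(u \right)} - 15396}{\sqrt{24339 + 2862} + 19740} = - \frac{1 - 15396}{\sqrt{24339 + 2862} + 19740} = - \frac{-15395}{\sqrt{27201} + 19740} = - \frac{-15395}{19740 + \sqrt{27201}} = \frac{15395}{19740 + \sqrt{27201}}$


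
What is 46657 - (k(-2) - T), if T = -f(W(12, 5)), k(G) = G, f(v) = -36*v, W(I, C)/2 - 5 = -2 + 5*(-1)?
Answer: 46515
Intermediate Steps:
W(I, C) = -4 (W(I, C) = 10 + 2*(-2 + 5*(-1)) = 10 + 2*(-2 - 5) = 10 + 2*(-7) = 10 - 14 = -4)
T = -144 (T = -(-36)*(-4) = -1*144 = -144)
46657 - (k(-2) - T) = 46657 - (-2 - 1*(-144)) = 46657 - (-2 + 144) = 46657 - 1*142 = 46657 - 142 = 46515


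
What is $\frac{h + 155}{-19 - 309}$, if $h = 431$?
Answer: $- \frac{293}{164} \approx -1.7866$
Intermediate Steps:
$\frac{h + 155}{-19 - 309} = \frac{431 + 155}{-19 - 309} = \frac{586}{-328} = 586 \left(- \frac{1}{328}\right) = - \frac{293}{164}$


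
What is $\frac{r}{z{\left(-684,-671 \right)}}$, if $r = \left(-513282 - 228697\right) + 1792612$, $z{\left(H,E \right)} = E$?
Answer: $- \frac{1050633}{671} \approx -1565.8$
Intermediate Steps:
$r = 1050633$ ($r = -741979 + 1792612 = 1050633$)
$\frac{r}{z{\left(-684,-671 \right)}} = \frac{1050633}{-671} = 1050633 \left(- \frac{1}{671}\right) = - \frac{1050633}{671}$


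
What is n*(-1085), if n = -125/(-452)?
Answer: -135625/452 ≈ -300.06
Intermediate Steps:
n = 125/452 (n = -125*(-1/452) = 125/452 ≈ 0.27655)
n*(-1085) = (125/452)*(-1085) = -135625/452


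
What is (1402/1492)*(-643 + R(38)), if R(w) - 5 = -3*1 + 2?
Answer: -447939/746 ≈ -600.45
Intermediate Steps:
R(w) = 4 (R(w) = 5 + (-3*1 + 2) = 5 + (-3 + 2) = 5 - 1 = 4)
(1402/1492)*(-643 + R(38)) = (1402/1492)*(-643 + 4) = (1402*(1/1492))*(-639) = (701/746)*(-639) = -447939/746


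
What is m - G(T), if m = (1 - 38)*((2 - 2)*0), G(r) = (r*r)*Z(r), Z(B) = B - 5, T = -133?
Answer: 2441082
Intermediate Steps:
Z(B) = -5 + B
G(r) = r²*(-5 + r) (G(r) = (r*r)*(-5 + r) = r²*(-5 + r))
m = 0 (m = -0*0 = -37*0 = 0)
m - G(T) = 0 - (-133)²*(-5 - 133) = 0 - 17689*(-138) = 0 - 1*(-2441082) = 0 + 2441082 = 2441082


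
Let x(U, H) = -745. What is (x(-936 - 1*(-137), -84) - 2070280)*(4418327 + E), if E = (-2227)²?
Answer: -19421774222400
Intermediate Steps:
E = 4959529
(x(-936 - 1*(-137), -84) - 2070280)*(4418327 + E) = (-745 - 2070280)*(4418327 + 4959529) = -2071025*9377856 = -19421774222400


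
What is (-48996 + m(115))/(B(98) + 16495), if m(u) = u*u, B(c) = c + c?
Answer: -35771/16691 ≈ -2.1431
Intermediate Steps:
B(c) = 2*c
m(u) = u²
(-48996 + m(115))/(B(98) + 16495) = (-48996 + 115²)/(2*98 + 16495) = (-48996 + 13225)/(196 + 16495) = -35771/16691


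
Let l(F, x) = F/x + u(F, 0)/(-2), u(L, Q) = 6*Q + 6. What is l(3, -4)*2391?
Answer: -35865/4 ≈ -8966.3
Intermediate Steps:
u(L, Q) = 6 + 6*Q
l(F, x) = -3 + F/x (l(F, x) = F/x + (6 + 6*0)/(-2) = F/x + (6 + 0)*(-½) = F/x + 6*(-½) = F/x - 3 = -3 + F/x)
l(3, -4)*2391 = (-3 + 3/(-4))*2391 = (-3 + 3*(-¼))*2391 = (-3 - ¾)*2391 = -15/4*2391 = -35865/4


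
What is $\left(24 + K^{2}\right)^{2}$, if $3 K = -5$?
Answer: $\frac{58081}{81} \approx 717.05$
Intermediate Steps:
$K = - \frac{5}{3}$ ($K = \frac{1}{3} \left(-5\right) = - \frac{5}{3} \approx -1.6667$)
$\left(24 + K^{2}\right)^{2} = \left(24 + \left(- \frac{5}{3}\right)^{2}\right)^{2} = \left(24 + \frac{25}{9}\right)^{2} = \left(\frac{241}{9}\right)^{2} = \frac{58081}{81}$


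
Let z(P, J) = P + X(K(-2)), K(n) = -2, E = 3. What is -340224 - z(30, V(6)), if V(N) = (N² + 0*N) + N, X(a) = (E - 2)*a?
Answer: -340252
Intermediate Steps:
X(a) = a (X(a) = (3 - 2)*a = 1*a = a)
V(N) = N + N² (V(N) = (N² + 0) + N = N² + N = N + N²)
z(P, J) = -2 + P (z(P, J) = P - 2 = -2 + P)
-340224 - z(30, V(6)) = -340224 - (-2 + 30) = -340224 - 1*28 = -340224 - 28 = -340252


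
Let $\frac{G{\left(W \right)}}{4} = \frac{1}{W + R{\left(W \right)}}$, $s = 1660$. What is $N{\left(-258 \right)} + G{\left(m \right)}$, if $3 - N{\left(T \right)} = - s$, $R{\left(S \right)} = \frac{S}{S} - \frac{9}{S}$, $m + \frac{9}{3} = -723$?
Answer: $\frac{291767393}{175447} \approx 1663.0$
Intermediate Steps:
$m = -726$ ($m = -3 - 723 = -726$)
$R{\left(S \right)} = 1 - \frac{9}{S}$
$N{\left(T \right)} = 1663$ ($N{\left(T \right)} = 3 - \left(-1\right) 1660 = 3 - -1660 = 3 + 1660 = 1663$)
$G{\left(W \right)} = \frac{4}{W + \frac{-9 + W}{W}}$
$N{\left(-258 \right)} + G{\left(m \right)} = 1663 + 4 \left(-726\right) \frac{1}{-9 - 726 + \left(-726\right)^{2}} = 1663 + 4 \left(-726\right) \frac{1}{-9 - 726 + 527076} = 1663 + 4 \left(-726\right) \frac{1}{526341} = 1663 - \frac{968}{175447} = \frac{291767393}{175447}$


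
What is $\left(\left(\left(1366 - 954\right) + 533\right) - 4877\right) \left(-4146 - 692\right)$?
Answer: $19023016$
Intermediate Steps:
$\left(\left(\left(1366 - 954\right) + 533\right) - 4877\right) \left(-4146 - 692\right) = \left(\left(412 + 533\right) - 4877\right) \left(-4838\right) = \left(945 - 4877\right) \left(-4838\right) = \left(-3932\right) \left(-4838\right) = 19023016$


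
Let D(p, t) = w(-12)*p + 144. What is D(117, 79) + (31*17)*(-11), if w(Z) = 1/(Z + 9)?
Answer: -5692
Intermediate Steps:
w(Z) = 1/(9 + Z)
D(p, t) = 144 - p/3 (D(p, t) = p/(9 - 12) + 144 = p/(-3) + 144 = -p/3 + 144 = 144 - p/3)
D(117, 79) + (31*17)*(-11) = (144 - ⅓*117) + (31*17)*(-11) = (144 - 39) + 527*(-11) = 105 - 5797 = -5692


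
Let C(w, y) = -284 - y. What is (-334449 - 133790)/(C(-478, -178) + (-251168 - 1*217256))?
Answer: 468239/468530 ≈ 0.99938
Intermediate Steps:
(-334449 - 133790)/(C(-478, -178) + (-251168 - 1*217256)) = (-334449 - 133790)/((-284 - 1*(-178)) + (-251168 - 1*217256)) = -468239/((-284 + 178) + (-251168 - 217256)) = -468239/(-106 - 468424) = -468239/(-468530) = -468239*(-1/468530) = 468239/468530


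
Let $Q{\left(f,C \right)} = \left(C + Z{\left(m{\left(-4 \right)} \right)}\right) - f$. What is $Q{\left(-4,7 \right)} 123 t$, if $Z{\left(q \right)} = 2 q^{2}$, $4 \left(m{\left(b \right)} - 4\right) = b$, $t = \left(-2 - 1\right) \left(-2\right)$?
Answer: $21402$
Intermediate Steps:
$t = 6$ ($t = \left(-3\right) \left(-2\right) = 6$)
$m{\left(b \right)} = 4 + \frac{b}{4}$
$Q{\left(f,C \right)} = 18 + C - f$ ($Q{\left(f,C \right)} = \left(C + 2 \left(4 + \frac{1}{4} \left(-4\right)\right)^{2}\right) - f = \left(C + 2 \left(4 - 1\right)^{2}\right) - f = \left(C + 2 \cdot 3^{2}\right) - f = \left(C + 2 \cdot 9\right) - f = \left(C + 18\right) - f = \left(18 + C\right) - f = 18 + C - f$)
$Q{\left(-4,7 \right)} 123 t = \left(18 + 7 - -4\right) 123 \cdot 6 = \left(18 + 7 + 4\right) 123 \cdot 6 = 29 \cdot 123 \cdot 6 = 3567 \cdot 6 = 21402$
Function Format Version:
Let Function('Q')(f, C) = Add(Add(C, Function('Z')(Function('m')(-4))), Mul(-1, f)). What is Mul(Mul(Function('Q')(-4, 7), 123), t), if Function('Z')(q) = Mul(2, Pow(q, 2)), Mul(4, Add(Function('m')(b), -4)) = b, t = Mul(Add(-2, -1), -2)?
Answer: 21402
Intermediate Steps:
t = 6 (t = Mul(-3, -2) = 6)
Function('m')(b) = Add(4, Mul(Rational(1, 4), b))
Function('Q')(f, C) = Add(18, C, Mul(-1, f)) (Function('Q')(f, C) = Add(Add(C, Mul(2, Pow(Add(4, Mul(Rational(1, 4), -4)), 2))), Mul(-1, f)) = Add(Add(C, Mul(2, Pow(Add(4, -1), 2))), Mul(-1, f)) = Add(Add(C, Mul(2, Pow(3, 2))), Mul(-1, f)) = Add(Add(C, Mul(2, 9)), Mul(-1, f)) = Add(Add(C, 18), Mul(-1, f)) = Add(Add(18, C), Mul(-1, f)) = Add(18, C, Mul(-1, f)))
Mul(Mul(Function('Q')(-4, 7), 123), t) = Mul(Mul(Add(18, 7, Mul(-1, -4)), 123), 6) = Mul(Mul(Add(18, 7, 4), 123), 6) = Mul(Mul(29, 123), 6) = Mul(3567, 6) = 21402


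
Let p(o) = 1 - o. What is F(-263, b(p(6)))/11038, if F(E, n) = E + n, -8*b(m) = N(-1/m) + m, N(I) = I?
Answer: -656/27595 ≈ -0.023772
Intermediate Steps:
b(m) = -m/8 + 1/(8*m) (b(m) = -(-1/m + m)/8 = -(m - 1/m)/8 = -m/8 + 1/(8*m))
F(-263, b(p(6)))/11038 = (-263 + (1 - (1 - 1*6)²)/(8*(1 - 1*6)))/11038 = (-263 + (1 - (1 - 6)²)/(8*(1 - 6)))*(1/11038) = (-263 + (⅛)*(1 - 1*(-5)²)/(-5))*(1/11038) = (-263 + (⅛)*(-⅕)*(1 - 1*25))*(1/11038) = (-263 + (⅛)*(-⅕)*(1 - 25))*(1/11038) = (-263 + (⅛)*(-⅕)*(-24))*(1/11038) = (-263 + ⅗)*(1/11038) = -1312/5*1/11038 = -656/27595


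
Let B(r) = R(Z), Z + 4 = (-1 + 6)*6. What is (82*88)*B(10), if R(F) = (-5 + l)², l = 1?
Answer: 115456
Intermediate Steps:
Z = 26 (Z = -4 + (-1 + 6)*6 = -4 + 5*6 = -4 + 30 = 26)
R(F) = 16 (R(F) = (-5 + 1)² = (-4)² = 16)
B(r) = 16
(82*88)*B(10) = (82*88)*16 = 7216*16 = 115456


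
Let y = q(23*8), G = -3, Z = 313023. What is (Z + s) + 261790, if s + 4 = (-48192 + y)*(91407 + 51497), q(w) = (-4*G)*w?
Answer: -6570722727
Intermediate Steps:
q(w) = 12*w (q(w) = (-4*(-3))*w = 12*w)
y = 2208 (y = 12*(23*8) = 12*184 = 2208)
s = -6571297540 (s = -4 + (-48192 + 2208)*(91407 + 51497) = -4 - 45984*142904 = -4 - 6571297536 = -6571297540)
(Z + s) + 261790 = (313023 - 6571297540) + 261790 = -6570984517 + 261790 = -6570722727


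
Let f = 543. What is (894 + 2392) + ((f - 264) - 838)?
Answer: 2727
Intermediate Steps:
(894 + 2392) + ((f - 264) - 838) = (894 + 2392) + ((543 - 264) - 838) = 3286 + (279 - 838) = 3286 - 559 = 2727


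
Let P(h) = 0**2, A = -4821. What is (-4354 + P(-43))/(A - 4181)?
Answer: 311/643 ≈ 0.48367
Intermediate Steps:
P(h) = 0
(-4354 + P(-43))/(A - 4181) = (-4354 + 0)/(-4821 - 4181) = -4354/(-9002) = -4354*(-1/9002) = 311/643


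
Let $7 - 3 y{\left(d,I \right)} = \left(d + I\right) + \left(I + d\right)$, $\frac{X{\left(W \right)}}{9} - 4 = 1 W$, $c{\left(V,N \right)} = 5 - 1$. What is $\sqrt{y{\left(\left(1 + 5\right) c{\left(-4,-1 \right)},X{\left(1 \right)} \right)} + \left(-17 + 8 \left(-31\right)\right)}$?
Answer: $\frac{i \sqrt{2778}}{3} \approx 17.569 i$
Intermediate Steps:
$c{\left(V,N \right)} = 4$ ($c{\left(V,N \right)} = 5 - 1 = 4$)
$X{\left(W \right)} = 36 + 9 W$ ($X{\left(W \right)} = 36 + 9 \cdot 1 W = 36 + 9 W$)
$y{\left(d,I \right)} = \frac{7}{3} - \frac{2 I}{3} - \frac{2 d}{3}$ ($y{\left(d,I \right)} = \frac{7}{3} - \frac{\left(d + I\right) + \left(I + d\right)}{3} = \frac{7}{3} - \frac{\left(I + d\right) + \left(I + d\right)}{3} = \frac{7}{3} - \frac{2 I + 2 d}{3} = \frac{7}{3} - \left(\frac{2 I}{3} + \frac{2 d}{3}\right) = \frac{7}{3} - \frac{2 I}{3} - \frac{2 d}{3}$)
$\sqrt{y{\left(\left(1 + 5\right) c{\left(-4,-1 \right)},X{\left(1 \right)} \right)} + \left(-17 + 8 \left(-31\right)\right)} = \sqrt{\left(\frac{7}{3} - \frac{2 \left(36 + 9 \cdot 1\right)}{3} - \frac{2 \left(1 + 5\right) 4}{3}\right) + \left(-17 + 8 \left(-31\right)\right)} = \sqrt{\left(\frac{7}{3} - \frac{2 \left(36 + 9\right)}{3} - \frac{2 \cdot 6 \cdot 4}{3}\right) - 265} = \sqrt{\left(\frac{7}{3} - 30 - 16\right) - 265} = \sqrt{- \frac{131}{3} - 265} = \sqrt{- \frac{926}{3}} = \frac{i \sqrt{2778}}{3}$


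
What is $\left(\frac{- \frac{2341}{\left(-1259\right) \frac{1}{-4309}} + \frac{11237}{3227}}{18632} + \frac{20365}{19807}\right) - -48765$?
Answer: $\frac{18279168594562186015}{374837369349758} \approx 48766.0$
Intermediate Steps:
$\left(\frac{- \frac{2341}{\left(-1259\right) \frac{1}{-4309}} + \frac{11237}{3227}}{18632} + \frac{20365}{19807}\right) - -48765 = \left(\left(- \frac{2341}{\left(-1259\right) \left(- \frac{1}{4309}\right)} + 11237 \cdot \frac{1}{3227}\right) \frac{1}{18632} + 20365 \cdot \frac{1}{19807}\right) + 48765 = \left(\left(- \frac{2341}{\frac{1259}{4309}} + \frac{11237}{3227}\right) \frac{1}{18632} + \frac{20365}{19807}\right) + 48765 = \left(\left(\left(-2341\right) \frac{4309}{1259} + \frac{11237}{3227}\right) \frac{1}{18632} + \frac{20365}{19807}\right) + 48765 = \left(\left(- \frac{10087369}{1259} + \frac{11237}{3227}\right) \frac{1}{18632} + \frac{20365}{19807}\right) + 48765 = \left(\left(- \frac{32537792380}{4062793}\right) \frac{1}{18632} + \frac{20365}{19807}\right) + 48765 = \left(- \frac{8134448095}{18924489794} + \frac{20365}{19807}\right) + 48765 = \frac{224278221237145}{374837369349758} + 48765 = \frac{18279168594562186015}{374837369349758}$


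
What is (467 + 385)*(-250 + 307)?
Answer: 48564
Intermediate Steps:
(467 + 385)*(-250 + 307) = 852*57 = 48564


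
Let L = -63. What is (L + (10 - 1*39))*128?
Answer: -11776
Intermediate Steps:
(L + (10 - 1*39))*128 = (-63 + (10 - 1*39))*128 = (-63 + (10 - 39))*128 = (-63 - 29)*128 = -92*128 = -11776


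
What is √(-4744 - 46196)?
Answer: 6*I*√1415 ≈ 225.7*I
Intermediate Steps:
√(-4744 - 46196) = √(-50940) = 6*I*√1415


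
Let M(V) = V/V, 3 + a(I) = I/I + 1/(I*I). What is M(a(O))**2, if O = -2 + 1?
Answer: 1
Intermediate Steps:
O = -1
a(I) = -2 + I**(-2) (a(I) = -3 + (I/I + 1/(I*I)) = -3 + (1 + I**(-2)) = -2 + I**(-2))
M(V) = 1
M(a(O))**2 = 1**2 = 1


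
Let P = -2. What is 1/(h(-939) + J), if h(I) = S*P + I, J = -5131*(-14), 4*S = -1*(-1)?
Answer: 2/141789 ≈ 1.4105e-5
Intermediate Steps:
S = ¼ (S = (-1*(-1))/4 = (¼)*1 = ¼ ≈ 0.25000)
J = 71834
h(I) = -½ + I (h(I) = (¼)*(-2) + I = -½ + I)
1/(h(-939) + J) = 1/((-½ - 939) + 71834) = 1/(-1879/2 + 71834) = 1/(141789/2) = 2/141789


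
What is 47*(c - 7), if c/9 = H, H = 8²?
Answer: 26743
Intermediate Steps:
H = 64
c = 576 (c = 9*64 = 576)
47*(c - 7) = 47*(576 - 7) = 47*569 = 26743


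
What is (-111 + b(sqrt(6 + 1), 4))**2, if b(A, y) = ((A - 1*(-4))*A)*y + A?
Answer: 8912 - 2822*sqrt(7) ≈ 1445.7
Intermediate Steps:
b(A, y) = A + A*y*(4 + A) (b(A, y) = ((A + 4)*A)*y + A = ((4 + A)*A)*y + A = (A*(4 + A))*y + A = A*y*(4 + A) + A = A + A*y*(4 + A))
(-111 + b(sqrt(6 + 1), 4))**2 = (-111 + sqrt(6 + 1)*(1 + 4*4 + sqrt(6 + 1)*4))**2 = (-111 + sqrt(7)*(1 + 16 + sqrt(7)*4))**2 = (-111 + sqrt(7)*(1 + 16 + 4*sqrt(7)))**2 = (-111 + sqrt(7)*(17 + 4*sqrt(7)))**2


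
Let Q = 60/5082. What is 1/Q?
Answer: 847/10 ≈ 84.700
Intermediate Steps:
Q = 10/847 (Q = (1/5082)*60 = 10/847 ≈ 0.011806)
1/Q = 1/(10/847) = 847/10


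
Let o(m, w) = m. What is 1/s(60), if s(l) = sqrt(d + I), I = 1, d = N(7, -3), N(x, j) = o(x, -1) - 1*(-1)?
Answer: 1/3 ≈ 0.33333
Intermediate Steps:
N(x, j) = 1 + x (N(x, j) = x - 1*(-1) = x + 1 = 1 + x)
d = 8 (d = 1 + 7 = 8)
s(l) = 3 (s(l) = sqrt(8 + 1) = sqrt(9) = 3)
1/s(60) = 1/3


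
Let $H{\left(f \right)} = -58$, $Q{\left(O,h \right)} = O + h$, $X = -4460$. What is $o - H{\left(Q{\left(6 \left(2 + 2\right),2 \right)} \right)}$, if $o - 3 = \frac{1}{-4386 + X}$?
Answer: $\frac{539605}{8846} \approx 61.0$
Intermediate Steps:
$o = \frac{26537}{8846}$ ($o = 3 + \frac{1}{-4386 - 4460} = 3 + \frac{1}{-8846} = 3 - \frac{1}{8846} = \frac{26537}{8846} \approx 2.9999$)
$o - H{\left(Q{\left(6 \left(2 + 2\right),2 \right)} \right)} = \frac{26537}{8846} - -58 = \frac{26537}{8846} + 58 = \frac{539605}{8846}$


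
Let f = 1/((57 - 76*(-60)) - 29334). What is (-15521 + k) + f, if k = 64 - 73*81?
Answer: -528202291/24717 ≈ -21370.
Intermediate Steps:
k = -5849 (k = 64 - 5913 = -5849)
f = -1/24717 (f = 1/((57 + 4560) - 29334) = 1/(4617 - 29334) = 1/(-24717) = -1/24717 ≈ -4.0458e-5)
(-15521 + k) + f = (-15521 - 5849) - 1/24717 = -21370 - 1/24717 = -528202291/24717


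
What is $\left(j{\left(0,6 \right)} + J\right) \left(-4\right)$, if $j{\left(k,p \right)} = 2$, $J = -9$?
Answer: $28$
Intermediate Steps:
$\left(j{\left(0,6 \right)} + J\right) \left(-4\right) = \left(2 - 9\right) \left(-4\right) = \left(-7\right) \left(-4\right) = 28$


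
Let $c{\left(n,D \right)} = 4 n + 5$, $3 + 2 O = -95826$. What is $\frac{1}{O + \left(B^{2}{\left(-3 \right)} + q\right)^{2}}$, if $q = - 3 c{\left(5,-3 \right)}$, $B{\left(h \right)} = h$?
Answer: $- \frac{2}{87117} \approx -2.2958 \cdot 10^{-5}$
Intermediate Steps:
$O = - \frac{95829}{2}$ ($O = - \frac{3}{2} + \frac{1}{2} \left(-95826\right) = - \frac{3}{2} - 47913 = - \frac{95829}{2} \approx -47915.0$)
$c{\left(n,D \right)} = 5 + 4 n$
$q = -75$ ($q = - 3 \left(5 + 4 \cdot 5\right) = - 3 \left(5 + 20\right) = \left(-3\right) 25 = -75$)
$\frac{1}{O + \left(B^{2}{\left(-3 \right)} + q\right)^{2}} = \frac{1}{- \frac{95829}{2} + \left(\left(-3\right)^{2} - 75\right)^{2}} = \frac{1}{- \frac{95829}{2} + \left(9 - 75\right)^{2}} = \frac{1}{- \frac{95829}{2} + \left(-66\right)^{2}} = \frac{1}{- \frac{95829}{2} + 4356} = \frac{1}{- \frac{87117}{2}} = - \frac{2}{87117}$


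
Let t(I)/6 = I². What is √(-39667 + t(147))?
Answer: 29*√107 ≈ 299.98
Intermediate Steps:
t(I) = 6*I²
√(-39667 + t(147)) = √(-39667 + 6*147²) = √(-39667 + 6*21609) = √(-39667 + 129654) = √89987 = 29*√107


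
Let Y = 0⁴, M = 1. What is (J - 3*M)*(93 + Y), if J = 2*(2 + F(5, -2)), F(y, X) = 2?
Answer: 465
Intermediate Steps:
J = 8 (J = 2*(2 + 2) = 2*4 = 8)
Y = 0
(J - 3*M)*(93 + Y) = (8 - 3)*(93 + 0) = (8 - 1*3)*93 = (8 - 3)*93 = 5*93 = 465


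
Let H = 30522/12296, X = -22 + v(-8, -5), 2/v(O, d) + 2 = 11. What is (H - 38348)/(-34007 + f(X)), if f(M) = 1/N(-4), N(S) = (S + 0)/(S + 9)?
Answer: 235748243/209082721 ≈ 1.1275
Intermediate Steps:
v(O, d) = 2/9 (v(O, d) = 2/(-2 + 11) = 2/9)
X = -196/9 (X = -22 + 2/9 = -196/9 ≈ -21.778)
N(S) = S/(9 + S)
H = 15261/6148 (H = 30522*(1/12296) = 15261/6148 ≈ 2.4823)
f(M) = -5/4 (f(M) = 1/(-4/(9 - 4)) = 1/(-4/5) = -5/4)
(H - 38348)/(-34007 + f(X)) = (15261/6148 - 38348)/(-34007 - 5/4) = -235748243/(6148*(-136033/4)) = -235748243/6148*(-4/136033) = 235748243/209082721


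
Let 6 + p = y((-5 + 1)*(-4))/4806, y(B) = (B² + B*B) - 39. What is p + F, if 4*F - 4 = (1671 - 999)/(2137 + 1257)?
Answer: -39572525/8155782 ≈ -4.8521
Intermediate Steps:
y(B) = -39 + 2*B² (y(B) = (B² + B²) - 39 = 2*B² - 39 = -39 + 2*B²)
F = 1781/1697 (F = 1 + ((1671 - 999)/(2137 + 1257))/4 = 1 + (672/3394)/4 = 1 + (672*(1/3394))/4 = 1 + (¼)*(336/1697) = 1 + 84/1697 = 1781/1697 ≈ 1.0495)
p = -28363/4806 (p = -6 + (-39 + 2*((-5 + 1)*(-4))²)/4806 = -6 + (-39 + 2*(-4*(-4))²)*(1/4806) = -6 + (-39 + 2*16²)*(1/4806) = -6 + (-39 + 2*256)*(1/4806) = -6 + (-39 + 512)*(1/4806) = -6 + 473*(1/4806) = -6 + 473/4806 = -28363/4806 ≈ -5.9016)
p + F = -28363/4806 + 1781/1697 = -39572525/8155782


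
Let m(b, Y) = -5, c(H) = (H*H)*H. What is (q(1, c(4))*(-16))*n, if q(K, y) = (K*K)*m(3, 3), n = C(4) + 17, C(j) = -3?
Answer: 1120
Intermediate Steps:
c(H) = H³ (c(H) = H²*H = H³)
n = 14 (n = -3 + 17 = 14)
q(K, y) = -5*K² (q(K, y) = (K*K)*(-5) = K²*(-5) = -5*K²)
(q(1, c(4))*(-16))*n = (-5*1²*(-16))*14 = (-5*1*(-16))*14 = -5*(-16)*14 = 80*14 = 1120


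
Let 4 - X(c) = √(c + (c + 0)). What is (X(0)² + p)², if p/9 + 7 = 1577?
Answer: 200109316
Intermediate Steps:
p = 14130 (p = -63 + 9*1577 = -63 + 14193 = 14130)
X(c) = 4 - √2*√c (X(c) = 4 - √(c + (c + 0)) = 4 - √(c + c) = 4 - √(2*c) = 4 - √2*√c)
(X(0)² + p)² = ((4 - √2*√0)² + 14130)² = ((4 - 1*√2*0)² + 14130)² = ((4 + 0)² + 14130)² = (4² + 14130)² = (16 + 14130)² = 14146² = 200109316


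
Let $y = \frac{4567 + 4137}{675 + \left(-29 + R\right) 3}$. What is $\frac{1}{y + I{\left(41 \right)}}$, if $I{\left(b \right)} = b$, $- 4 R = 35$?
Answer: $\frac{2247}{126943} \approx 0.017701$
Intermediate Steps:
$R = - \frac{35}{4}$ ($R = \left(- \frac{1}{4}\right) 35 = - \frac{35}{4} \approx -8.75$)
$y = \frac{34816}{2247}$ ($y = \frac{4567 + 4137}{675 + \left(-29 - \frac{35}{4}\right) 3} = \frac{8704}{675 - \frac{453}{4}} = \frac{8704}{\frac{2247}{4}} = 8704 \cdot \frac{4}{2247} = \frac{34816}{2247} \approx 15.494$)
$\frac{1}{y + I{\left(41 \right)}} = \frac{1}{\frac{34816}{2247} + 41} = \frac{1}{\frac{126943}{2247}} = \frac{2247}{126943}$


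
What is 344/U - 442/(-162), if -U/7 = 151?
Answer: 205733/85617 ≈ 2.4029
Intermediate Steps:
U = -1057 (U = -7*151 = -1057)
344/U - 442/(-162) = 344/(-1057) - 442/(-162) = 344*(-1/1057) - 442*(-1/162) = -344/1057 + 221/81 = 205733/85617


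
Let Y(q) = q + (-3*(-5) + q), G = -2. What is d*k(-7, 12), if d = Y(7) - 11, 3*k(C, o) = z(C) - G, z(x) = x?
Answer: -30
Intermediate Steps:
k(C, o) = ⅔ + C/3 (k(C, o) = (C - 1*(-2))/3 = (C + 2)/3 = (2 + C)/3 = ⅔ + C/3)
Y(q) = 15 + 2*q (Y(q) = q + (15 + q) = 15 + 2*q)
d = 18 (d = (15 + 2*7) - 11 = (15 + 14) - 11 = 29 - 11 = 18)
d*k(-7, 12) = 18*(⅔ + (⅓)*(-7)) = 18*(⅔ - 7/3) = 18*(-5/3) = -30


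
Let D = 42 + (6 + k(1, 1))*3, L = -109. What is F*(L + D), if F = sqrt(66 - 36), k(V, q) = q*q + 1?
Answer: -43*sqrt(30) ≈ -235.52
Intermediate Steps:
k(V, q) = 1 + q**2 (k(V, q) = q**2 + 1 = 1 + q**2)
F = sqrt(30) ≈ 5.4772
D = 66 (D = 42 + (6 + (1 + 1**2))*3 = 42 + (6 + (1 + 1))*3 = 42 + (6 + 2)*3 = 42 + 8*3 = 42 + 24 = 66)
F*(L + D) = sqrt(30)*(-109 + 66) = sqrt(30)*(-43) = -43*sqrt(30)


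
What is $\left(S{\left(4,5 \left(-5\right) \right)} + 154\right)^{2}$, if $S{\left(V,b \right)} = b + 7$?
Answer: $18496$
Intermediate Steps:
$S{\left(V,b \right)} = 7 + b$
$\left(S{\left(4,5 \left(-5\right) \right)} + 154\right)^{2} = \left(\left(7 + 5 \left(-5\right)\right) + 154\right)^{2} = \left(\left(7 - 25\right) + 154\right)^{2} = \left(-18 + 154\right)^{2} = 136^{2} = 18496$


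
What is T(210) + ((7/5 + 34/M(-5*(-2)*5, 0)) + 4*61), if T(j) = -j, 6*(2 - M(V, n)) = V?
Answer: 2853/95 ≈ 30.032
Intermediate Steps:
M(V, n) = 2 - V/6
T(210) + ((7/5 + 34/M(-5*(-2)*5, 0)) + 4*61) = -1*210 + ((7/5 + 34/(2 - (-5*(-2))*5/6)) + 4*61) = -210 + ((7*(⅕) + 34/(2 - 5*5/3)) + 244) = -210 + ((7/5 + 34/(2 - ⅙*50)) + 244) = -210 + ((7/5 + 34/(2 - 25/3)) + 244) = -210 + ((7/5 + 34/(-19/3)) + 244) = -210 + ((7/5 + 34*(-3/19)) + 244) = -210 + ((7/5 - 102/19) + 244) = -210 + (-377/95 + 244) = -210 + 22803/95 = 2853/95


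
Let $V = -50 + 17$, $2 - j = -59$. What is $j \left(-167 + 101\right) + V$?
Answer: $-4059$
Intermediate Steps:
$j = 61$ ($j = 2 - -59 = 2 + 59 = 61$)
$V = -33$
$j \left(-167 + 101\right) + V = 61 \left(-167 + 101\right) - 33 = 61 \left(-66\right) - 33 = -4026 - 33 = -4059$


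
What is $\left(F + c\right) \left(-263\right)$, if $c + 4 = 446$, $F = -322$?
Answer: $-31560$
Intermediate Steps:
$c = 442$ ($c = -4 + 446 = 442$)
$\left(F + c\right) \left(-263\right) = \left(-322 + 442\right) \left(-263\right) = 120 \left(-263\right) = -31560$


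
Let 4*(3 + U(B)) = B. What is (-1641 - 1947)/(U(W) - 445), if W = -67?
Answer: 1104/143 ≈ 7.7203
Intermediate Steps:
U(B) = -3 + B/4
(-1641 - 1947)/(U(W) - 445) = (-1641 - 1947)/((-3 + (¼)*(-67)) - 445) = -3588/((-3 - 67/4) - 445) = -3588/(-79/4 - 445) = -3588/(-1859/4) = -3588*(-4/1859) = 1104/143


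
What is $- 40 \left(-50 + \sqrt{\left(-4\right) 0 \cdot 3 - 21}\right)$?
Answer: $2000 - 40 i \sqrt{21} \approx 2000.0 - 183.3 i$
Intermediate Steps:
$- 40 \left(-50 + \sqrt{\left(-4\right) 0 \cdot 3 - 21}\right) = - 40 \left(-50 + \sqrt{0 \cdot 3 - 21}\right) = - 40 \left(-50 + \sqrt{0 - 21}\right) = - 40 \left(-50 + \sqrt{-21}\right) = - 40 \left(-50 + i \sqrt{21}\right) = 2000 - 40 i \sqrt{21}$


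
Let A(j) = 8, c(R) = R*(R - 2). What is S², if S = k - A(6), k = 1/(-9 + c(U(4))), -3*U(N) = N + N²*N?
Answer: 1568080801/24512401 ≈ 63.971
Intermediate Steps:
U(N) = -N/3 - N³/3 (U(N) = -(N + N²*N)/3 = -(N + N³)/3 = -N/3 - N³/3)
c(R) = R*(-2 + R)
k = 9/4951 (k = 1/(-9 + (-⅓*4*(1 + 4²))*(-2 - ⅓*4*(1 + 4²))) = 1/(-9 + (-⅓*4*(1 + 16))*(-2 - ⅓*4*(1 + 16))) = 1/(-9 + (-⅓*4*17)*(-2 - ⅓*4*17)) = 1/(-9 - 68*(-2 - 68/3)/3) = 1/(-9 - 68/3*(-74/3)) = 1/(-9 + 5032/9) = 1/(4951/9) = 9/4951 ≈ 0.0018178)
S = -39599/4951 (S = 9/4951 - 1*8 = 9/4951 - 8 = -39599/4951 ≈ -7.9982)
S² = (-39599/4951)² = 1568080801/24512401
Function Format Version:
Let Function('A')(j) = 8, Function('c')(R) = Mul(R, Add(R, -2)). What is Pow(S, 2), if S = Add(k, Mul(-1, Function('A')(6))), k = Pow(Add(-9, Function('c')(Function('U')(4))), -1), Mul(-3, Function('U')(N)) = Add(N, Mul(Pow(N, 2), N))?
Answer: Rational(1568080801, 24512401) ≈ 63.971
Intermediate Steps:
Function('U')(N) = Add(Mul(Rational(-1, 3), N), Mul(Rational(-1, 3), Pow(N, 3))) (Function('U')(N) = Mul(Rational(-1, 3), Add(N, Mul(Pow(N, 2), N))) = Mul(Rational(-1, 3), Add(N, Pow(N, 3))) = Add(Mul(Rational(-1, 3), N), Mul(Rational(-1, 3), Pow(N, 3))))
Function('c')(R) = Mul(R, Add(-2, R))
k = Rational(9, 4951) (k = Pow(Add(-9, Mul(Mul(Rational(-1, 3), 4, Add(1, Pow(4, 2))), Add(-2, Mul(Rational(-1, 3), 4, Add(1, Pow(4, 2)))))), -1) = Pow(Add(-9, Mul(Mul(Rational(-1, 3), 4, Add(1, 16)), Add(-2, Mul(Rational(-1, 3), 4, Add(1, 16))))), -1) = Pow(Add(-9, Mul(Mul(Rational(-1, 3), 4, 17), Add(-2, Mul(Rational(-1, 3), 4, 17)))), -1) = Pow(Add(-9, Mul(Rational(-68, 3), Add(-2, Rational(-68, 3)))), -1) = Pow(Add(-9, Mul(Rational(-68, 3), Rational(-74, 3))), -1) = Pow(Add(-9, Rational(5032, 9)), -1) = Pow(Rational(4951, 9), -1) = Rational(9, 4951) ≈ 0.0018178)
S = Rational(-39599, 4951) (S = Add(Rational(9, 4951), Mul(-1, 8)) = Add(Rational(9, 4951), -8) = Rational(-39599, 4951) ≈ -7.9982)
Pow(S, 2) = Pow(Rational(-39599, 4951), 2) = Rational(1568080801, 24512401)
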